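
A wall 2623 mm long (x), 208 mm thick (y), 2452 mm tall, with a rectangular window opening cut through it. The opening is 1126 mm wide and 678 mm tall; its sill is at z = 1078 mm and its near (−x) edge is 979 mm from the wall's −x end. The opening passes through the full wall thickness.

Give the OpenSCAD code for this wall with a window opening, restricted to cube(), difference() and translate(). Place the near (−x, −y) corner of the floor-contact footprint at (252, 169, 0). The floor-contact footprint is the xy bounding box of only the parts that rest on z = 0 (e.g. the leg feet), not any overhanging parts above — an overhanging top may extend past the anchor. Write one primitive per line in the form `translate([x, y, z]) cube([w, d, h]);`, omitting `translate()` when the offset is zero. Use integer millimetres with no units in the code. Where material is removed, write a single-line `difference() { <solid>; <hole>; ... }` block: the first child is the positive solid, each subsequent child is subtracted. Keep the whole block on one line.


difference() { translate([252, 169, 0]) cube([2623, 208, 2452]); translate([1231, 169, 1078]) cube([1126, 208, 678]); }


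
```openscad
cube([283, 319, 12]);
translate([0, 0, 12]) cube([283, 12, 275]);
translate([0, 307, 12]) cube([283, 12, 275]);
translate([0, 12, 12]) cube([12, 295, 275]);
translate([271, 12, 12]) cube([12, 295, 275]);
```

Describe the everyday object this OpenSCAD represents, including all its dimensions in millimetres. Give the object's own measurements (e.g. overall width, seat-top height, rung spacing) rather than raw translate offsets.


An open-topped rectangular box: outside dimensions 283×319×287 mm, with a uniform wall and base thickness of 12 mm. The base is a full 283×319 slab on the floor; four walls sit on top of the base. The front and back walls (the −y and +y sides) span the full width; the two side walls fit between them.


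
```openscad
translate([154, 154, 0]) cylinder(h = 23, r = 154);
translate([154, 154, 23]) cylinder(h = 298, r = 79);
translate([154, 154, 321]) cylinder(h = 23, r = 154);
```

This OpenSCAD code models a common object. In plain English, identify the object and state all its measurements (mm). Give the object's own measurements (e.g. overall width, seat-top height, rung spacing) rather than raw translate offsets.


A spool: two coaxial disc flanges of radius 154 mm and thickness 23 mm, joined by a core cylinder of radius 79 mm and height 298 mm. The lower flange rests on z = 0 and the three cylinders share a vertical axis.


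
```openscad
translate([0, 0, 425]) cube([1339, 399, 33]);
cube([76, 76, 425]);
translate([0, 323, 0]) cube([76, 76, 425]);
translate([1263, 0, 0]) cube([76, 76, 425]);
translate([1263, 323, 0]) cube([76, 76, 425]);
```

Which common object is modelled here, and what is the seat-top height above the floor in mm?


A bench. The seat-top height is 458 mm.

A long slab on four corner posts — a bench. The slab sits at z = 425 with thickness 33, so the top is 425 + 33 = 458 mm.


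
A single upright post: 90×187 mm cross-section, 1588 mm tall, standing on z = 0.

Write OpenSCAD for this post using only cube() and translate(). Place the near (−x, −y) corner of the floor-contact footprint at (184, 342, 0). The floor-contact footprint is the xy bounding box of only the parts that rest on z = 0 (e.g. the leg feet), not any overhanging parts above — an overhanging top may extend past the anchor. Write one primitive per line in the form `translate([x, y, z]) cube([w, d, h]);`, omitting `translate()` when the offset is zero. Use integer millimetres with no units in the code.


translate([184, 342, 0]) cube([90, 187, 1588]);


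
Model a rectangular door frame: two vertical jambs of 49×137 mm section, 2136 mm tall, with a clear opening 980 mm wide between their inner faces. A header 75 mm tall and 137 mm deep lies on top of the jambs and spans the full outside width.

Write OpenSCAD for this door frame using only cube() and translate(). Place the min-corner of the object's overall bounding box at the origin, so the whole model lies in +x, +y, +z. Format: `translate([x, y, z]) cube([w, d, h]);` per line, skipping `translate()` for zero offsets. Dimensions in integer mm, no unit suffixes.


cube([49, 137, 2136]);
translate([1029, 0, 0]) cube([49, 137, 2136]);
translate([0, 0, 2136]) cube([1078, 137, 75]);


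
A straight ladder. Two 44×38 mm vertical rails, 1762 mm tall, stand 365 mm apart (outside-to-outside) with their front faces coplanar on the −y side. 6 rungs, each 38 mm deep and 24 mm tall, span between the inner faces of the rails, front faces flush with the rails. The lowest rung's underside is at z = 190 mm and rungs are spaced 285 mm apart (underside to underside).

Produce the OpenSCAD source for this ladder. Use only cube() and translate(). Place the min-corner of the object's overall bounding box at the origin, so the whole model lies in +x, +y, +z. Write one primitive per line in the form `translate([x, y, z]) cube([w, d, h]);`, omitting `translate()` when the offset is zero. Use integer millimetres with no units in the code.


cube([44, 38, 1762]);
translate([321, 0, 0]) cube([44, 38, 1762]);
translate([44, 0, 190]) cube([277, 38, 24]);
translate([44, 0, 475]) cube([277, 38, 24]);
translate([44, 0, 760]) cube([277, 38, 24]);
translate([44, 0, 1045]) cube([277, 38, 24]);
translate([44, 0, 1330]) cube([277, 38, 24]);
translate([44, 0, 1615]) cube([277, 38, 24]);


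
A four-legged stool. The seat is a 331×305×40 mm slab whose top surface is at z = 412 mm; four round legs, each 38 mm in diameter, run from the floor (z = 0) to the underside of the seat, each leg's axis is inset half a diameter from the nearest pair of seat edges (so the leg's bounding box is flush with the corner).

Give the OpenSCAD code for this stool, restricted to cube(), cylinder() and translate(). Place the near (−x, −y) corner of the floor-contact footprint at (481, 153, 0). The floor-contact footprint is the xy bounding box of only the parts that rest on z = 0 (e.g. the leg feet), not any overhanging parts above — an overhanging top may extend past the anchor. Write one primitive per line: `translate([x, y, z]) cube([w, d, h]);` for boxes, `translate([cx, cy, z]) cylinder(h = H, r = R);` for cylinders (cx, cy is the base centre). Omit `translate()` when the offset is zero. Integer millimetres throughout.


translate([481, 153, 372]) cube([331, 305, 40]);
translate([500, 172, 0]) cylinder(h = 372, r = 19);
translate([793, 172, 0]) cylinder(h = 372, r = 19);
translate([500, 439, 0]) cylinder(h = 372, r = 19);
translate([793, 439, 0]) cylinder(h = 372, r = 19);


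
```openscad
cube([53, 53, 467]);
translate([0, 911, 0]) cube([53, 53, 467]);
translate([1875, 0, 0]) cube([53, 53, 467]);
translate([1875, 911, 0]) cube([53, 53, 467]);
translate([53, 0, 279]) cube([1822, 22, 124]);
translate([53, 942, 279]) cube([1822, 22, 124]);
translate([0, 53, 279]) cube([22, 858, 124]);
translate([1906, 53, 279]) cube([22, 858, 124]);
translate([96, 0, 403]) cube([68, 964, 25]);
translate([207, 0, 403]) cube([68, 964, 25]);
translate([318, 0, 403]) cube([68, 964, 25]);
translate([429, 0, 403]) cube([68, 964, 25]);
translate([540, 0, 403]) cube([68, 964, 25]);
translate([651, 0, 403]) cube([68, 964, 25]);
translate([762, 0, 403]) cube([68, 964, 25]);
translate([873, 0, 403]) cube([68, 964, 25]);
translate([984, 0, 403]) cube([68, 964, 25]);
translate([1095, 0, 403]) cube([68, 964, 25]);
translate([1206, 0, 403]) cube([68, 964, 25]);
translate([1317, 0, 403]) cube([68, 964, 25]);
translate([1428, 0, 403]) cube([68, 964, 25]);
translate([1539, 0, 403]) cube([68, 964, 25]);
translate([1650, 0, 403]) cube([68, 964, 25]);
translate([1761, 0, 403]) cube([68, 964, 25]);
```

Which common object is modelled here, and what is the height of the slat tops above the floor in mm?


A bed frame. The slat-top height is 428 mm.

Four posts, four rails, and a row of slats — a bed frame. Slats sit on the rails at z = 279 + 124 = 403; with slat thickness 25, the top is 428 mm.


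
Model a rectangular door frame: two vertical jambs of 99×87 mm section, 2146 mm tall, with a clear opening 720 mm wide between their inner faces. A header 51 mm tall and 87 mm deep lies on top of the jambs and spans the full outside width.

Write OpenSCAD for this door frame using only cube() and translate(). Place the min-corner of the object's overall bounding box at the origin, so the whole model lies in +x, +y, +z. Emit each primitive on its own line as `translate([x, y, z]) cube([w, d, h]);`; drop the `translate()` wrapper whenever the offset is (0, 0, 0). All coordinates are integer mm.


cube([99, 87, 2146]);
translate([819, 0, 0]) cube([99, 87, 2146]);
translate([0, 0, 2146]) cube([918, 87, 51]);


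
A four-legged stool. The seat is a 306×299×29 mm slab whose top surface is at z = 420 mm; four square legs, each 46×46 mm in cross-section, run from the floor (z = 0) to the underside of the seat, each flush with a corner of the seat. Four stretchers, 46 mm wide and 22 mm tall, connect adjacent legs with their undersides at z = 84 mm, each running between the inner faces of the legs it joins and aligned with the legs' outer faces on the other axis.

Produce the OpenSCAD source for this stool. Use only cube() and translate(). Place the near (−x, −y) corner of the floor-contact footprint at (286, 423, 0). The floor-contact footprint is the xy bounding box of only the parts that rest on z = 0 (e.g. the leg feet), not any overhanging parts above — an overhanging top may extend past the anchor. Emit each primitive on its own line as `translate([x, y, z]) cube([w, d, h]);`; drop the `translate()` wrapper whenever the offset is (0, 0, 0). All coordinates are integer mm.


translate([286, 423, 391]) cube([306, 299, 29]);
translate([286, 423, 0]) cube([46, 46, 391]);
translate([546, 423, 0]) cube([46, 46, 391]);
translate([286, 676, 0]) cube([46, 46, 391]);
translate([546, 676, 0]) cube([46, 46, 391]);
translate([332, 423, 84]) cube([214, 46, 22]);
translate([332, 676, 84]) cube([214, 46, 22]);
translate([286, 469, 84]) cube([46, 207, 22]);
translate([546, 469, 84]) cube([46, 207, 22]);


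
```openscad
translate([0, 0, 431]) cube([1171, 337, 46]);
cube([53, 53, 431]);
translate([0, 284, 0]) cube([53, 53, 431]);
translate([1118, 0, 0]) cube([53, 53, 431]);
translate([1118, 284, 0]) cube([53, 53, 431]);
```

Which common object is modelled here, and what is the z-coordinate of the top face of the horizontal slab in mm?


A bench. The seat-top height is 477 mm.

A long slab on four corner posts — a bench. The slab sits at z = 431 with thickness 46, so the top is 431 + 46 = 477 mm.


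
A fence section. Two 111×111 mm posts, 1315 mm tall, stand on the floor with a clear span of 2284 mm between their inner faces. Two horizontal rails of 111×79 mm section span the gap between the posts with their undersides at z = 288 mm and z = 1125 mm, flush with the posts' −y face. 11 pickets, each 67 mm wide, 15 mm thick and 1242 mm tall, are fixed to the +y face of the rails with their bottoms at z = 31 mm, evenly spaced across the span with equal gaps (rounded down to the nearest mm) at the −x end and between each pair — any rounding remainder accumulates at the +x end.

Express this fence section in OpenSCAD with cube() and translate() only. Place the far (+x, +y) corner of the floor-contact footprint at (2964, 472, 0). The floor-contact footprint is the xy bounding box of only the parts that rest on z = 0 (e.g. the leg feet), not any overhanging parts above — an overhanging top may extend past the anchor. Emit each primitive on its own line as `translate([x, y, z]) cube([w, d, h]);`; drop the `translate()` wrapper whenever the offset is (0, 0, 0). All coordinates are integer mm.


translate([458, 361, 0]) cube([111, 111, 1315]);
translate([2853, 361, 0]) cube([111, 111, 1315]);
translate([569, 361, 288]) cube([2284, 111, 79]);
translate([569, 361, 1125]) cube([2284, 111, 79]);
translate([697, 472, 31]) cube([67, 15, 1242]);
translate([892, 472, 31]) cube([67, 15, 1242]);
translate([1087, 472, 31]) cube([67, 15, 1242]);
translate([1282, 472, 31]) cube([67, 15, 1242]);
translate([1477, 472, 31]) cube([67, 15, 1242]);
translate([1672, 472, 31]) cube([67, 15, 1242]);
translate([1867, 472, 31]) cube([67, 15, 1242]);
translate([2062, 472, 31]) cube([67, 15, 1242]);
translate([2257, 472, 31]) cube([67, 15, 1242]);
translate([2452, 472, 31]) cube([67, 15, 1242]);
translate([2647, 472, 31]) cube([67, 15, 1242]);


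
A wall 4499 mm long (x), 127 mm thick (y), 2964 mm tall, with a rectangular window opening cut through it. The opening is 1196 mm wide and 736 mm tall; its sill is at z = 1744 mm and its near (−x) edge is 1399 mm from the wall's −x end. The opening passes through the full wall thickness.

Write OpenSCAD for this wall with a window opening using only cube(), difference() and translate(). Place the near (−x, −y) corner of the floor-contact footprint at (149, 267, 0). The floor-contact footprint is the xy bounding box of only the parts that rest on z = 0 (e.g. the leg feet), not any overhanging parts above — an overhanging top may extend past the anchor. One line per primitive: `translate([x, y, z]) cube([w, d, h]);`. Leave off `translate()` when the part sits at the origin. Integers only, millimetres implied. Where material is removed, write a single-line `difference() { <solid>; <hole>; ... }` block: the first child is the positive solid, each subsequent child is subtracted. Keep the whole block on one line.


difference() { translate([149, 267, 0]) cube([4499, 127, 2964]); translate([1548, 267, 1744]) cube([1196, 127, 736]); }


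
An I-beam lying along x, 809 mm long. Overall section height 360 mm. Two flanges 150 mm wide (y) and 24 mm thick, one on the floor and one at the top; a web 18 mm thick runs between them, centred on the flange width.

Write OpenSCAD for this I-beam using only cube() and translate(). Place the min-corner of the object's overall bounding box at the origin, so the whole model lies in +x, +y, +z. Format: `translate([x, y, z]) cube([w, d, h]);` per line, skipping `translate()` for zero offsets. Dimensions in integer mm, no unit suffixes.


cube([809, 150, 24]);
translate([0, 66, 24]) cube([809, 18, 312]);
translate([0, 0, 336]) cube([809, 150, 24]);


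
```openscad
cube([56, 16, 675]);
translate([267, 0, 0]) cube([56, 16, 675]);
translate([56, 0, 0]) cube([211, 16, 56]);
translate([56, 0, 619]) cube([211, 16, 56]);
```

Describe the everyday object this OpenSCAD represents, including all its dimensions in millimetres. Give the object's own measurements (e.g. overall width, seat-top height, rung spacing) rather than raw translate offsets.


A rectangular picture frame lying in the x–z plane (depth along y). The opening is 211 mm wide (x) by 563 mm tall (z), surrounded by a border 56 mm wide on all four sides. The frame is 16 mm deep and is made of two full-height vertical stiles with two horizontal rails fitted between them.


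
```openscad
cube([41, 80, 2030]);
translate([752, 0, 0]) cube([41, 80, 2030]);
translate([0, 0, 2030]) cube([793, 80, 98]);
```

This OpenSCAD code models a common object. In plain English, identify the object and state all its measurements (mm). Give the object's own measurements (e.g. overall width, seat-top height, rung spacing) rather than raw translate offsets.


A door frame. The clear opening is 711 mm wide and 2030 mm high. Two 41 mm wide jambs, 80 mm deep, stand either side of the opening from the floor to the top of the opening. A 98 mm thick head sits across the top of both jambs, spanning the full outside width of the frame.


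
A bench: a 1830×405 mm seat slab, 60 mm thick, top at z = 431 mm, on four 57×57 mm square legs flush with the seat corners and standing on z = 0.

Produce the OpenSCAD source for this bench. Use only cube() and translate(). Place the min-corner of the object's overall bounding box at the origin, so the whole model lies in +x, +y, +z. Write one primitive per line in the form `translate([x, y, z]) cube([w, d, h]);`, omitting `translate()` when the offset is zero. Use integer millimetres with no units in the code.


// leg_h = 431 − 60 = 371
translate([0, 0, 371]) cube([1830, 405, 60]);
cube([57, 57, 371]);
translate([0, 348, 0]) cube([57, 57, 371]);
translate([1773, 0, 0]) cube([57, 57, 371]);
translate([1773, 348, 0]) cube([57, 57, 371]);


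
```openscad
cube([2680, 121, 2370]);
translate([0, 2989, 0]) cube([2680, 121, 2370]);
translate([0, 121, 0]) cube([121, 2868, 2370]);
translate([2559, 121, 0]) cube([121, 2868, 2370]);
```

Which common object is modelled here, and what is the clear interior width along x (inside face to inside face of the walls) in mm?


A house (or room) frame. The interior width is 2438 mm.

Four 2370 mm walls enclosing a rectangle with no floor or roof — a room or house frame. Outside width is 2680 mm and wall thickness is 121 mm, so the interior width is 2680 − 2 × 121 = 2438 mm.


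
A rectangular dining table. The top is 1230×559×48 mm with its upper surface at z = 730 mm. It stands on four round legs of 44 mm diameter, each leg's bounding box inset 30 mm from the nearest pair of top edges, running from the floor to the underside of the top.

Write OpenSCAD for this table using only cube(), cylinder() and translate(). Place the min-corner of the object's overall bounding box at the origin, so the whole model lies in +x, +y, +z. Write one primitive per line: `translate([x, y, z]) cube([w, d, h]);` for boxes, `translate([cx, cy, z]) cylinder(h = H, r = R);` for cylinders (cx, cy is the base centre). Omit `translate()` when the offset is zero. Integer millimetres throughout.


translate([0, 0, 682]) cube([1230, 559, 48]);
translate([52, 52, 0]) cylinder(h = 682, r = 22);
translate([1178, 52, 0]) cylinder(h = 682, r = 22);
translate([52, 507, 0]) cylinder(h = 682, r = 22);
translate([1178, 507, 0]) cylinder(h = 682, r = 22);


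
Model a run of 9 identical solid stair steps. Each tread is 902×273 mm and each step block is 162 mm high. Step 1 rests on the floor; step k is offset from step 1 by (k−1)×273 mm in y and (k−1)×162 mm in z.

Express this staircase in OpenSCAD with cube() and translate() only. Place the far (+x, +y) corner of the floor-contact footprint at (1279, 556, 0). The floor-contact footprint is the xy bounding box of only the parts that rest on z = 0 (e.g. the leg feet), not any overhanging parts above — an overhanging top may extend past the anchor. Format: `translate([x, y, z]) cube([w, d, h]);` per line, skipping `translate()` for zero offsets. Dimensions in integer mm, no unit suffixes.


translate([377, 283, 0]) cube([902, 273, 162]);
translate([377, 556, 162]) cube([902, 273, 162]);
translate([377, 829, 324]) cube([902, 273, 162]);
translate([377, 1102, 486]) cube([902, 273, 162]);
translate([377, 1375, 648]) cube([902, 273, 162]);
translate([377, 1648, 810]) cube([902, 273, 162]);
translate([377, 1921, 972]) cube([902, 273, 162]);
translate([377, 2194, 1134]) cube([902, 273, 162]);
translate([377, 2467, 1296]) cube([902, 273, 162]);


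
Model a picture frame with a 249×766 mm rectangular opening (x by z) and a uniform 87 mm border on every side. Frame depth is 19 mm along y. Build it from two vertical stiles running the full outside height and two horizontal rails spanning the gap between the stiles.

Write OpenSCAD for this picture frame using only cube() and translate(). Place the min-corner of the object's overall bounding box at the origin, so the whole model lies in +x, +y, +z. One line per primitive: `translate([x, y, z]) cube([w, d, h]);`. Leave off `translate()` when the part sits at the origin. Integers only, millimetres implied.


cube([87, 19, 940]);
translate([336, 0, 0]) cube([87, 19, 940]);
translate([87, 0, 0]) cube([249, 19, 87]);
translate([87, 0, 853]) cube([249, 19, 87]);


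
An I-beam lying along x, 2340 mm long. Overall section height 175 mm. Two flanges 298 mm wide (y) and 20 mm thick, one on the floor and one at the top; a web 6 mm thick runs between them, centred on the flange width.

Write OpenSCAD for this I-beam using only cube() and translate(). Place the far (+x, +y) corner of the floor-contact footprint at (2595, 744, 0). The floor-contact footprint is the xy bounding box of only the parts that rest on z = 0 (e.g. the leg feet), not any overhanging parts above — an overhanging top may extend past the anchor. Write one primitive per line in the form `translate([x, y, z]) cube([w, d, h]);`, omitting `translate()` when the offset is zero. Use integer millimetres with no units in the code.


translate([255, 446, 0]) cube([2340, 298, 20]);
translate([255, 592, 20]) cube([2340, 6, 135]);
translate([255, 446, 155]) cube([2340, 298, 20]);


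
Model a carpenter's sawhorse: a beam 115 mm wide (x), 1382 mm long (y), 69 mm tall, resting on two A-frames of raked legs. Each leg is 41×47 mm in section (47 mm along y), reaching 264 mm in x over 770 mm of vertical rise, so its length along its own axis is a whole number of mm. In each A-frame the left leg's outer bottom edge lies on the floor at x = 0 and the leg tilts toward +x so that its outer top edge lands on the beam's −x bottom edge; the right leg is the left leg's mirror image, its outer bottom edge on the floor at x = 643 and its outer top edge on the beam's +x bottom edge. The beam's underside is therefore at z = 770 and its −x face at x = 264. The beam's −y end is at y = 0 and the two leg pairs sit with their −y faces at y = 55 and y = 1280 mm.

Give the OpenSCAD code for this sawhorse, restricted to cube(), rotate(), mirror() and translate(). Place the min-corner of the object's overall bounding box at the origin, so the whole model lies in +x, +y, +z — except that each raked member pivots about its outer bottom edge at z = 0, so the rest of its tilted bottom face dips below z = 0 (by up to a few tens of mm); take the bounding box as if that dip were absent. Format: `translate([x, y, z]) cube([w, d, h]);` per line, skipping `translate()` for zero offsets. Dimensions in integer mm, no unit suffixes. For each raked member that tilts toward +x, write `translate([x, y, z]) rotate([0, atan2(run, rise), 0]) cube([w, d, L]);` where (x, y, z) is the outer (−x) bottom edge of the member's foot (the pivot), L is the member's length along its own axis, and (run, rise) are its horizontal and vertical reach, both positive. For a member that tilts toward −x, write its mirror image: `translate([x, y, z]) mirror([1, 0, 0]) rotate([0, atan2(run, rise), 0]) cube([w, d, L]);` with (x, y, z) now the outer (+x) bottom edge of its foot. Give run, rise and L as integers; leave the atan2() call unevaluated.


translate([264, 0, 770]) cube([115, 1382, 69]);
translate([0, 55, 0]) rotate([0, atan2(264, 770), 0]) cube([41, 47, 814]);
translate([643, 55, 0]) mirror([1, 0, 0]) rotate([0, atan2(264, 770), 0]) cube([41, 47, 814]);
translate([0, 1280, 0]) rotate([0, atan2(264, 770), 0]) cube([41, 47, 814]);
translate([643, 1280, 0]) mirror([1, 0, 0]) rotate([0, atan2(264, 770), 0]) cube([41, 47, 814]);


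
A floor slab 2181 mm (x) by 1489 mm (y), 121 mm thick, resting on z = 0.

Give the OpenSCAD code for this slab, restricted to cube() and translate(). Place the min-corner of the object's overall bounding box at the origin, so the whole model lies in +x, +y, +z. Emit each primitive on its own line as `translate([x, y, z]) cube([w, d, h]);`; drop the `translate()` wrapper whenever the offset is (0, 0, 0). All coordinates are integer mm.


cube([2181, 1489, 121]);


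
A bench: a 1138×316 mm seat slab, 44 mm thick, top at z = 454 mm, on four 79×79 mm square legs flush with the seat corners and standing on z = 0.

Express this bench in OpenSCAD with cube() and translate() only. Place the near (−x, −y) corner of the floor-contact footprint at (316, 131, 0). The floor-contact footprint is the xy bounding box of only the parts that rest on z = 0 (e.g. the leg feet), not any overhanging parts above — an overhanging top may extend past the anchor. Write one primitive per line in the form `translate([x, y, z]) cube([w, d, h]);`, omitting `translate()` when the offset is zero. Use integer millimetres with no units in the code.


translate([316, 131, 410]) cube([1138, 316, 44]);
translate([316, 131, 0]) cube([79, 79, 410]);
translate([316, 368, 0]) cube([79, 79, 410]);
translate([1375, 131, 0]) cube([79, 79, 410]);
translate([1375, 368, 0]) cube([79, 79, 410]);


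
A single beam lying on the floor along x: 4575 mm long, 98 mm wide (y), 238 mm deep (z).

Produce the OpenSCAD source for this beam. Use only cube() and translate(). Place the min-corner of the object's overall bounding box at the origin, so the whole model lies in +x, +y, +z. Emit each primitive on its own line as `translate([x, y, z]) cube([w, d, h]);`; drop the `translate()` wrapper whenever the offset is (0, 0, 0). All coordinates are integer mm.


cube([4575, 98, 238]);


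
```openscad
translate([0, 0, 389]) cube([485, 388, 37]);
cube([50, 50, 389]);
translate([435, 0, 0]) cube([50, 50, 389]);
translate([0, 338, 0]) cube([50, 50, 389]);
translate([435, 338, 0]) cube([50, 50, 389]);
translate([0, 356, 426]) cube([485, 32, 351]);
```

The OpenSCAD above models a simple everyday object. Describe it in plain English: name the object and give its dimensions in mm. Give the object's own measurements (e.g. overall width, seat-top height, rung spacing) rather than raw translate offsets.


A chair. The seat is a 485×388×37 mm slab with its top at z = 426 mm, on four 50×50 mm corner legs (flush with the seat edges, standing on z = 0). A flat backrest 32 mm thick, 351 mm tall, spans the full seat width and rises from the seat top along its +y edge, rear face flush with the rear of the seat.


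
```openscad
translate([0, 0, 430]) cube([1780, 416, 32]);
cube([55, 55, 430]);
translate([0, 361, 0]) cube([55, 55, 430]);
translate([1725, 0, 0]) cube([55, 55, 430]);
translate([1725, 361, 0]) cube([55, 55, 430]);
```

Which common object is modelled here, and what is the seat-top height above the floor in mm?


A bench. The seat-top height is 462 mm.

A long slab on four corner posts — a bench. The slab sits at z = 430 with thickness 32, so the top is 430 + 32 = 462 mm.


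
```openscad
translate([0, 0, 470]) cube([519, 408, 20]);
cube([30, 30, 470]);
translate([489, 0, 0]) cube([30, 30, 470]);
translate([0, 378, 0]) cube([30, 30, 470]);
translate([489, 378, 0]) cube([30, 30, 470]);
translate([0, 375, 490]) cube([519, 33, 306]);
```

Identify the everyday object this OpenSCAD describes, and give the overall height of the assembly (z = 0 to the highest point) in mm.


A chair. The overall height is 796 mm.

A slab on four corner posts with a tall panel at the back — a chair. The seat slab sits at z = 470 with thickness 20, and the 306 mm backrest starts at the seat top, so the overall height is 470 + 20 + 306 = 796 mm.


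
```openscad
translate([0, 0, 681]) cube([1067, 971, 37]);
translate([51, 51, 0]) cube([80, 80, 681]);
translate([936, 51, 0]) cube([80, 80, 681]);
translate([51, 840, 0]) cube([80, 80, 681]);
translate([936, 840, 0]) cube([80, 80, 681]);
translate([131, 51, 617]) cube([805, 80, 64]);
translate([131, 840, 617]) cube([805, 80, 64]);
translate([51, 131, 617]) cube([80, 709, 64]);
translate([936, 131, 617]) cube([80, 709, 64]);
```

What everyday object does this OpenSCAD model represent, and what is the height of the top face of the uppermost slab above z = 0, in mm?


A table. The table height is 718 mm.

A 1067×971×37 slab sits at z = 681 on four 80 mm square posts — a table. The top surface is at 681 + 37 = 718 mm.


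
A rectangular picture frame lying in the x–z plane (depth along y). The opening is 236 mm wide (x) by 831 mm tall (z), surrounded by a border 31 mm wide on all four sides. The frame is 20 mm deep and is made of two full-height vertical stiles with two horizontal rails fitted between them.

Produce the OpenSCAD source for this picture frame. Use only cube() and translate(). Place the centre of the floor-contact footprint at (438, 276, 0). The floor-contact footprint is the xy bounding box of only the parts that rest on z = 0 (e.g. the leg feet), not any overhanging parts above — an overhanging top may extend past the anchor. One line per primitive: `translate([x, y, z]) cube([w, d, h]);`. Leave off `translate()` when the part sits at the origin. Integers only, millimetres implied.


translate([289, 266, 0]) cube([31, 20, 893]);
translate([556, 266, 0]) cube([31, 20, 893]);
translate([320, 266, 0]) cube([236, 20, 31]);
translate([320, 266, 862]) cube([236, 20, 31]);


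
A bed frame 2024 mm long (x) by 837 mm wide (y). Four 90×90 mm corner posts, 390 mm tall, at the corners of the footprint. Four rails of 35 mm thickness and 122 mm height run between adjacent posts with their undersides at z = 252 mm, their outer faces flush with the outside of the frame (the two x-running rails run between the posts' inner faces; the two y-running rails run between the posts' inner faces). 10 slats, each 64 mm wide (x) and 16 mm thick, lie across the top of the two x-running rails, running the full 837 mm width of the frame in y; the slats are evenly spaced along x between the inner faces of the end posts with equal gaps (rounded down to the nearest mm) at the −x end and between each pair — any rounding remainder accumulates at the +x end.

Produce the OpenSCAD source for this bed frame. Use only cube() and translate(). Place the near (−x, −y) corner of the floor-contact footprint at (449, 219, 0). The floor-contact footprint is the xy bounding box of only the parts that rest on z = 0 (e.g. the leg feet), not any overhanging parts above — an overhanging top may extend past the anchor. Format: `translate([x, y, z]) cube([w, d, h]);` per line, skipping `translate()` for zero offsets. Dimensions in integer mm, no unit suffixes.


// slat z = rail_z + rail_h = 252 + 122 = 374
// slat gap = ⌊(1844 − 10·64) / 11⌋ = 109
translate([449, 219, 0]) cube([90, 90, 390]);
translate([449, 966, 0]) cube([90, 90, 390]);
translate([2383, 219, 0]) cube([90, 90, 390]);
translate([2383, 966, 0]) cube([90, 90, 390]);
translate([539, 219, 252]) cube([1844, 35, 122]);
translate([539, 1021, 252]) cube([1844, 35, 122]);
translate([449, 309, 252]) cube([35, 657, 122]);
translate([2438, 309, 252]) cube([35, 657, 122]);
translate([648, 219, 374]) cube([64, 837, 16]);
translate([821, 219, 374]) cube([64, 837, 16]);
translate([994, 219, 374]) cube([64, 837, 16]);
translate([1167, 219, 374]) cube([64, 837, 16]);
translate([1340, 219, 374]) cube([64, 837, 16]);
translate([1513, 219, 374]) cube([64, 837, 16]);
translate([1686, 219, 374]) cube([64, 837, 16]);
translate([1859, 219, 374]) cube([64, 837, 16]);
translate([2032, 219, 374]) cube([64, 837, 16]);
translate([2205, 219, 374]) cube([64, 837, 16]);


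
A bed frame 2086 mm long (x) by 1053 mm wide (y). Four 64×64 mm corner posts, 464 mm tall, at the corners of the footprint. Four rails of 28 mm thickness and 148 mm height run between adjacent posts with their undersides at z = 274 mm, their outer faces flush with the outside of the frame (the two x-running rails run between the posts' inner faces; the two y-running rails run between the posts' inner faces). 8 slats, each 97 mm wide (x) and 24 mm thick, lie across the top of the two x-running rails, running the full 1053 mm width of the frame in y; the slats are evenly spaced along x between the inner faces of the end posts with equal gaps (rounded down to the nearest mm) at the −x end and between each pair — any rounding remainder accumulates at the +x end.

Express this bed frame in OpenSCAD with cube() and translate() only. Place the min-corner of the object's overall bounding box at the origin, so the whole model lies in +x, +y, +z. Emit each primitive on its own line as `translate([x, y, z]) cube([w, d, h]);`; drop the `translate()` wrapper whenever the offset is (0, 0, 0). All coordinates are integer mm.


cube([64, 64, 464]);
translate([0, 989, 0]) cube([64, 64, 464]);
translate([2022, 0, 0]) cube([64, 64, 464]);
translate([2022, 989, 0]) cube([64, 64, 464]);
translate([64, 0, 274]) cube([1958, 28, 148]);
translate([64, 1025, 274]) cube([1958, 28, 148]);
translate([0, 64, 274]) cube([28, 925, 148]);
translate([2058, 64, 274]) cube([28, 925, 148]);
translate([195, 0, 422]) cube([97, 1053, 24]);
translate([423, 0, 422]) cube([97, 1053, 24]);
translate([651, 0, 422]) cube([97, 1053, 24]);
translate([879, 0, 422]) cube([97, 1053, 24]);
translate([1107, 0, 422]) cube([97, 1053, 24]);
translate([1335, 0, 422]) cube([97, 1053, 24]);
translate([1563, 0, 422]) cube([97, 1053, 24]);
translate([1791, 0, 422]) cube([97, 1053, 24]);


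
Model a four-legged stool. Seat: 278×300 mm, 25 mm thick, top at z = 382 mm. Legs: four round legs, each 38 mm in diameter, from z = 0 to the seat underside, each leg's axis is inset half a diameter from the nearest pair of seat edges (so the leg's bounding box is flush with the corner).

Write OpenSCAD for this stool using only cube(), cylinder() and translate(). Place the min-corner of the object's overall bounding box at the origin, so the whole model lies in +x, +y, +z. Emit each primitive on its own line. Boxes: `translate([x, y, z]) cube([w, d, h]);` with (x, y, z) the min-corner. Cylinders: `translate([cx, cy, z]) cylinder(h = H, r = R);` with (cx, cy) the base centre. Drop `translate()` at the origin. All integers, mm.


// leg_h = 382 - 25 = 357
translate([0, 0, 357]) cube([278, 300, 25]);
translate([19, 19, 0]) cylinder(h = 357, r = 19);
translate([259, 19, 0]) cylinder(h = 357, r = 19);
translate([19, 281, 0]) cylinder(h = 357, r = 19);
translate([259, 281, 0]) cylinder(h = 357, r = 19);


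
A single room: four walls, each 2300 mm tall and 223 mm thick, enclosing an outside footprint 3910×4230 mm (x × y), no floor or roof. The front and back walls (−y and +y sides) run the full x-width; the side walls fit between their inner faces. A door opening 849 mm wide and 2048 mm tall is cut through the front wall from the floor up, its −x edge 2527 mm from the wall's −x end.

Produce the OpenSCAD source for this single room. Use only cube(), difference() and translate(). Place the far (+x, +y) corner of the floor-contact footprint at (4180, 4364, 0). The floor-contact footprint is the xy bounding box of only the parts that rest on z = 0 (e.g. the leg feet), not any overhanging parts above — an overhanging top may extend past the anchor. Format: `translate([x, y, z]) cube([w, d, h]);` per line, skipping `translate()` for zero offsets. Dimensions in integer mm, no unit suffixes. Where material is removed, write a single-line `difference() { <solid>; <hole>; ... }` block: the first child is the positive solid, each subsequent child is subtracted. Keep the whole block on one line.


difference() { translate([270, 134, 0]) cube([3910, 223, 2300]); translate([2797, 134, 0]) cube([849, 223, 2048]); }
translate([270, 4141, 0]) cube([3910, 223, 2300]);
translate([270, 357, 0]) cube([223, 3784, 2300]);
translate([3957, 357, 0]) cube([223, 3784, 2300]);


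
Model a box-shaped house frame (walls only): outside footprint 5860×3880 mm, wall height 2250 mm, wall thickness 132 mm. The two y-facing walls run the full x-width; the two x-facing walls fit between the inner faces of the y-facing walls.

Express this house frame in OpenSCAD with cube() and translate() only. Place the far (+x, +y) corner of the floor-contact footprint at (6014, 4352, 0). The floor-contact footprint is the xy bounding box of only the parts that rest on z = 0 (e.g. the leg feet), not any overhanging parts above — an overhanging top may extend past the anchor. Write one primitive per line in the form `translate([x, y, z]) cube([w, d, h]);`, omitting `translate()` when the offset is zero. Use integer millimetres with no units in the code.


translate([154, 472, 0]) cube([5860, 132, 2250]);
translate([154, 4220, 0]) cube([5860, 132, 2250]);
translate([154, 604, 0]) cube([132, 3616, 2250]);
translate([5882, 604, 0]) cube([132, 3616, 2250]);


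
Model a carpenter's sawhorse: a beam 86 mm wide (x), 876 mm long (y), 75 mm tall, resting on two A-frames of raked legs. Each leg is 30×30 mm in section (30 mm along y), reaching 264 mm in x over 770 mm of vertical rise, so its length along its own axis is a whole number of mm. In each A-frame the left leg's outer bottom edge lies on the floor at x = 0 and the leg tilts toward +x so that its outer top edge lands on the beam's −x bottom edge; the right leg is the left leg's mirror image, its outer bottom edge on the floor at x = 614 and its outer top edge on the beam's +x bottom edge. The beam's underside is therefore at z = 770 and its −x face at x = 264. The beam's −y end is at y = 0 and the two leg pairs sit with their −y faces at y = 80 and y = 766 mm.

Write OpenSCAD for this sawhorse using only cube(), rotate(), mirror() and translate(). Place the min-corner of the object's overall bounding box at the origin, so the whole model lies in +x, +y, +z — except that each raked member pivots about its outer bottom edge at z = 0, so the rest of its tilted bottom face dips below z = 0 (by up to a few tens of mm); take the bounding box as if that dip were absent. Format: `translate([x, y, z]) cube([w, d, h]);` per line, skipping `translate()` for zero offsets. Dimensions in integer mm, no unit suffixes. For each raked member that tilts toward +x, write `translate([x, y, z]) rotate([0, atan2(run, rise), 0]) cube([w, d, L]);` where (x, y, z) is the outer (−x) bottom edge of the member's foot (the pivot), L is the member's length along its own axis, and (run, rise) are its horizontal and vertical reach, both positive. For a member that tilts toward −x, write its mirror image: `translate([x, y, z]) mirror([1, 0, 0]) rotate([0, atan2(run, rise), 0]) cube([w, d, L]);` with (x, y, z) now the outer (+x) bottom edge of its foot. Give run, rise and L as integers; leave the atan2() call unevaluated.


// leg length = √(264² + 770²) = 814
// right-leg outer foot x = 2·264 + 86 = 614
// beam min-corner = (264, 0, 770)
translate([264, 0, 770]) cube([86, 876, 75]);
translate([0, 80, 0]) rotate([0, atan2(264, 770), 0]) cube([30, 30, 814]);
translate([614, 80, 0]) mirror([1, 0, 0]) rotate([0, atan2(264, 770), 0]) cube([30, 30, 814]);
translate([0, 766, 0]) rotate([0, atan2(264, 770), 0]) cube([30, 30, 814]);
translate([614, 766, 0]) mirror([1, 0, 0]) rotate([0, atan2(264, 770), 0]) cube([30, 30, 814]);


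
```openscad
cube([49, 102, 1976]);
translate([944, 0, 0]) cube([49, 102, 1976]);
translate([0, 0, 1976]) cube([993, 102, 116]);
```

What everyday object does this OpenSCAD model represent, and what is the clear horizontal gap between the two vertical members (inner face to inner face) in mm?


A door frame. The clear opening width is 895 mm.

Two 1976 mm tall posts with a header on top — a door frame. The left jamb is 49 mm wide at x = 0; the right jamb starts at x = 944. The clear opening is 944 − 49 = 895 mm.


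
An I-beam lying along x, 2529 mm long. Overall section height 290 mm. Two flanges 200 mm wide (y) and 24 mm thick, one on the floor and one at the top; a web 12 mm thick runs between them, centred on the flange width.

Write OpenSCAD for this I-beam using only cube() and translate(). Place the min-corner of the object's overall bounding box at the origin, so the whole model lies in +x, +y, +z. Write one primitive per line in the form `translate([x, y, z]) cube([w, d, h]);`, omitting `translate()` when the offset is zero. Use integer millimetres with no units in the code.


cube([2529, 200, 24]);
translate([0, 94, 24]) cube([2529, 12, 242]);
translate([0, 0, 266]) cube([2529, 200, 24]);


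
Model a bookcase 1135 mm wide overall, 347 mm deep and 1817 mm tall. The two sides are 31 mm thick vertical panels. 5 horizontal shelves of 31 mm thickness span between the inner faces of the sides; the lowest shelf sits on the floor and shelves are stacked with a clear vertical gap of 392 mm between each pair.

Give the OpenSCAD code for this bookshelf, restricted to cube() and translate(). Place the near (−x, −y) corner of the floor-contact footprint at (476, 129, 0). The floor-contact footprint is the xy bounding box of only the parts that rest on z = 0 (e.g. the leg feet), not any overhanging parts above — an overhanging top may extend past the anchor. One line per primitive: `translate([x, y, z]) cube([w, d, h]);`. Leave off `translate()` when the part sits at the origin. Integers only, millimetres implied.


translate([476, 129, 0]) cube([31, 347, 1817]);
translate([1580, 129, 0]) cube([31, 347, 1817]);
translate([507, 129, 0]) cube([1073, 347, 31]);
translate([507, 129, 423]) cube([1073, 347, 31]);
translate([507, 129, 846]) cube([1073, 347, 31]);
translate([507, 129, 1269]) cube([1073, 347, 31]);
translate([507, 129, 1692]) cube([1073, 347, 31]);
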